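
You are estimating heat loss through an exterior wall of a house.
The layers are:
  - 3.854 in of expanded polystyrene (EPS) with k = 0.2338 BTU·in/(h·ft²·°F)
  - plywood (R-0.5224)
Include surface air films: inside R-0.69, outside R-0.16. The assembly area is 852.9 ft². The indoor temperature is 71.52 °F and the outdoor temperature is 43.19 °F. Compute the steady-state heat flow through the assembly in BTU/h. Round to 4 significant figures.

1353 BTU/h

3.854/0.2338 = 16.484
R_total = 0.69 + 16.484 + 0.5224 + 0.16 = 17.857 ft²·°F·h/BTU
Q = A·ΔT/R = 852.9 × (71.52 − 43.19) / 17.857 = 1353.2 BTU/h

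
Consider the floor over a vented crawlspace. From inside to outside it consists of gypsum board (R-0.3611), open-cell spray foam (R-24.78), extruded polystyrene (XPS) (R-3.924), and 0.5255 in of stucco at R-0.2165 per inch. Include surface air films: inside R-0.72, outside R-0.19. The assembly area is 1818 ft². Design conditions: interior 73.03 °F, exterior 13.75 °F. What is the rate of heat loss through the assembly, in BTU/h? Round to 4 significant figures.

3582 BTU/h

0.5255 × 0.2165 = 0.11377
R_total = 0.72 + 0.3611 + 24.78 + 3.924 + 0.11377 + 0.19 = 30.089 ft²·°F·h/BTU
Q = A·ΔT/R = 1818 × (73.03 − 13.75) / 30.089 = 3581.8 BTU/h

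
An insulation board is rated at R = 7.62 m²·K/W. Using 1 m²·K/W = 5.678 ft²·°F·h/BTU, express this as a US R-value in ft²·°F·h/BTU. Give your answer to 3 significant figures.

R_US = 7.62 × 5.678 = 43.27

43.3 ft²·°F·h/BTU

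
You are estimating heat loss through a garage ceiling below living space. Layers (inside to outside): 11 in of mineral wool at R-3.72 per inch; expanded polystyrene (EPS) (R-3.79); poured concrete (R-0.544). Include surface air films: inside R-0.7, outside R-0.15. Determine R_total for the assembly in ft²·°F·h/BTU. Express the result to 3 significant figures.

11 × 3.72 = 40.92
R_total = 0.7 + 40.92 + 3.79 + 0.544 + 0.15 = 46.1 ft²·°F·h/BTU

46.1 ft²·°F·h/BTU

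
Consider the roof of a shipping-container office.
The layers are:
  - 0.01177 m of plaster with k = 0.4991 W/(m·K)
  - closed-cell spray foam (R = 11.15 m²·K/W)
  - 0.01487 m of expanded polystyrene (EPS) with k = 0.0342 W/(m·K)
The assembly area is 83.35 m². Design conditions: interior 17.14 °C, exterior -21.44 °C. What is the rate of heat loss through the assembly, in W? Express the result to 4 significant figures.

277.0 W

0.01177/0.4991 = 0.023582
0.01487/0.0342 = 0.4348
R_total = 0.023582 + 11.15 + 0.4348 = 11.608 m²·K/W
Q = A·ΔT/R = 83.35 × (17.14 − (-21.44)) / 11.608 = 277.01 W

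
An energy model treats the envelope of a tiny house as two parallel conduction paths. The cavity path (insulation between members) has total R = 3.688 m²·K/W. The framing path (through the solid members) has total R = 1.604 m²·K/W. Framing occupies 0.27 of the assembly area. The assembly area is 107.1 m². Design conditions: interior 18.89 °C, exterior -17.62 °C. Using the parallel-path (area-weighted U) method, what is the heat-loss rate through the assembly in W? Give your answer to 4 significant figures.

1432 W

U_eff = 0.73/3.688 + 0.27/1.604 = 0.19794 + 0.16833 = 0.36627
R_eff = 1/U_eff = 2.7302 m²·K/W
Q = 107.1 × (18.89 − (-17.62)) / 2.7302 = 1432.2 W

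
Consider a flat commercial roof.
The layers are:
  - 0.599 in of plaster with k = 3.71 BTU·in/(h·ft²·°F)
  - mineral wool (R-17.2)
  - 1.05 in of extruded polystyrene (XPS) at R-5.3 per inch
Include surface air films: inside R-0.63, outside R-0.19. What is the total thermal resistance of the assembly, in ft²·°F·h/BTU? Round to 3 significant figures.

23.7 ft²·°F·h/BTU

0.599/3.71 = 0.1615
1.05 × 5.3 = 5.565
R_total = 0.63 + 0.1615 + 17.2 + 5.565 + 0.19 = 23.75 ft²·°F·h/BTU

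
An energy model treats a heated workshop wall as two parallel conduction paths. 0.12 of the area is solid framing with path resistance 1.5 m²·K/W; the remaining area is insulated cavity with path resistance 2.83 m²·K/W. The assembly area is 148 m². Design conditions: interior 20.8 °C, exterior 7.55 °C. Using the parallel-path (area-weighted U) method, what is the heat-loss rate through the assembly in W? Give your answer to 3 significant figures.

767 W

U_eff = 0.88/2.83 + 0.12/1.5 = 0.311 + 0.08 = 0.391
R_eff = 1/U_eff = 2.558 m²·K/W
Q = 148 × (20.8 − 7.55) / 2.558 = 766.7 W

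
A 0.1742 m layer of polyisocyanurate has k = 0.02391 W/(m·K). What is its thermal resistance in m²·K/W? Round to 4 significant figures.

R = L/k = 0.1742/0.02391 = 7.2857 m²·K/W

7.286 m²·K/W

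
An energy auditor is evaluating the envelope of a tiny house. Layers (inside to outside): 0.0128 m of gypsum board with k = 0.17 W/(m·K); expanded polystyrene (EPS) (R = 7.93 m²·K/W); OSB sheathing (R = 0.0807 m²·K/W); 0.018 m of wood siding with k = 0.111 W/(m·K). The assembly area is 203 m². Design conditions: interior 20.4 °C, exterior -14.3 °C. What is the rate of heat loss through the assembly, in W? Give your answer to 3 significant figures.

854 W

0.0128/0.17 = 0.07529
0.018/0.111 = 0.1622
R_total = 0.07529 + 7.93 + 0.0807 + 0.1622 = 8.248 m²·K/W
Q = A·ΔT/R = 203 × (20.4 − (-14.3)) / 8.248 = 854 W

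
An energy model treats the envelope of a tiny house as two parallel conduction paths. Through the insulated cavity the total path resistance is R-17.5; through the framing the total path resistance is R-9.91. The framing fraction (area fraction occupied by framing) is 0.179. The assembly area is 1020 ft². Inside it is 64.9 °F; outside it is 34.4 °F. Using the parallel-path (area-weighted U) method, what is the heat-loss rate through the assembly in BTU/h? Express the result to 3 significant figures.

2020 BTU/h

U_eff = 0.821/17.5 + 0.179/9.91 = 0.04691 + 0.01806 = 0.06498
R_eff = 1/U_eff = 15.39 ft²·°F·h/BTU
Q = 1020 × (64.9 − 34.4) / 15.39 = 2021 BTU/h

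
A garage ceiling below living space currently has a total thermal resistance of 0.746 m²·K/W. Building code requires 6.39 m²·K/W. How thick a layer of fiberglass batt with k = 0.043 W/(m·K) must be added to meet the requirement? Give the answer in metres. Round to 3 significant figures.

ΔR = 6.39 − 0.746 = 5.644 m²·K/W
L = ΔR × k = 5.644 × 0.043 = 0.2427 m

0.243 m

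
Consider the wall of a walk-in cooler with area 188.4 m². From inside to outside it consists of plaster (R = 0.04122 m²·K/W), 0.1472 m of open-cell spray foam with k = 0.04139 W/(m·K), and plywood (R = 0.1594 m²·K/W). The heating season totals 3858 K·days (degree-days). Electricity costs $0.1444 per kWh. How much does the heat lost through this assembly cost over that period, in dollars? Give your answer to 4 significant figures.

0.1472/0.04139 = 3.5564
R_total = 0.04122 + 3.5564 + 0.1594 = 3.757 m²·K/W
E = A × HDD × 24 / R / 1000 = 188.4 × 3858 × 24 / 3.757 / 1000 = 4643.1 kWh
Cost = 4643.1 × 0.1444 = $670.47

670.5 dollars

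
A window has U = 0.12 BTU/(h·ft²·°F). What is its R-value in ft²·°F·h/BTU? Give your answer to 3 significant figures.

8.33 ft²·°F·h/BTU

R = 1/U = 1/0.12 = 8.333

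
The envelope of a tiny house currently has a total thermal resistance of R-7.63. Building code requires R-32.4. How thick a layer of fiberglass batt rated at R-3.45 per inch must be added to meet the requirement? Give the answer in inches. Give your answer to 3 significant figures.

7.18 in

ΔR = 32.4 − 7.63 = 24.77 ft²·°F·h/BTU
L = ΔR / (R/in) = 24.77/3.45 = 7.18 in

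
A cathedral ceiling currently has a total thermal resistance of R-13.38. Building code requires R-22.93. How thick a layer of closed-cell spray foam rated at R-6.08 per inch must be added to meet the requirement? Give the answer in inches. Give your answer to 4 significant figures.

ΔR = 22.93 − 13.38 = 9.55 ft²·°F·h/BTU
L = ΔR / (R/in) = 9.55/6.08 = 1.5707 in

1.571 in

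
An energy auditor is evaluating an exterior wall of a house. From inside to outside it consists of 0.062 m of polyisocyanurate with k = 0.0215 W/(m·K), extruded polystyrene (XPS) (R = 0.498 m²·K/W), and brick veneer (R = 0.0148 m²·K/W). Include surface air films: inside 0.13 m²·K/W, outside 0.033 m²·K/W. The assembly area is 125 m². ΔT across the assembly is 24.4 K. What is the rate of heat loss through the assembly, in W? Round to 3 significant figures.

0.062/0.0215 = 2.884
R_total = 0.13 + 2.884 + 0.498 + 0.0148 + 0.033 = 3.56 m²·K/W
Q = A·ΔT/R = 125 × 24.4 / 3.56 = 856.9 W

857 W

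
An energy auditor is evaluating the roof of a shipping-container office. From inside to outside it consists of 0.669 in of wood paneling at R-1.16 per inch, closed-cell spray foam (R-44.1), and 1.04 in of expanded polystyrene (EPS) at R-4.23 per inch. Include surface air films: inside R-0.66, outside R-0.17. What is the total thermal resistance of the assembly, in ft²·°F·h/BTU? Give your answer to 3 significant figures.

50.1 ft²·°F·h/BTU

0.669 × 1.16 = 0.776
1.04 × 4.23 = 4.399
R_total = 0.66 + 0.776 + 44.1 + 4.399 + 0.17 = 50.11 ft²·°F·h/BTU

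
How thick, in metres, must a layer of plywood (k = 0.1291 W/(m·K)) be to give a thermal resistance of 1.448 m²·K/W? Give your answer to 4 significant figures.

0.1869 m

L = R·k = 1.448 × 0.1291 = 0.18694 m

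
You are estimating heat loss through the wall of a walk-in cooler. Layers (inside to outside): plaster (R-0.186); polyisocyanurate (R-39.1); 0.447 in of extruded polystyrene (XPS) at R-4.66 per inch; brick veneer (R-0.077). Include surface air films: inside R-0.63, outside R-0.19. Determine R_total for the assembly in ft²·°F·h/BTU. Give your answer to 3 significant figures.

42.3 ft²·°F·h/BTU

0.447 × 4.66 = 2.083
R_total = 0.63 + 0.186 + 39.1 + 2.083 + 0.077 + 0.19 = 42.27 ft²·°F·h/BTU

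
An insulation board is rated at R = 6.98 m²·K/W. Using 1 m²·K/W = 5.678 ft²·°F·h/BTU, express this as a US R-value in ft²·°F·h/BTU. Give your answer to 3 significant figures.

39.6 ft²·°F·h/BTU

R_US = 6.98 × 5.678 = 39.63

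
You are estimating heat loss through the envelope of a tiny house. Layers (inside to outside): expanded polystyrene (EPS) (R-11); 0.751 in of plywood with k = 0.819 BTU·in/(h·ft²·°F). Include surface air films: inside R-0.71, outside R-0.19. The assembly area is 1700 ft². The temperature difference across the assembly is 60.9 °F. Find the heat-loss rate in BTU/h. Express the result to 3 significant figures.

8080 BTU/h

0.751/0.819 = 0.917
R_total = 0.71 + 11 + 0.917 + 0.19 = 12.82 ft²·°F·h/BTU
Q = A·ΔT/R = 1700 × 60.9 / 12.82 = 8078 BTU/h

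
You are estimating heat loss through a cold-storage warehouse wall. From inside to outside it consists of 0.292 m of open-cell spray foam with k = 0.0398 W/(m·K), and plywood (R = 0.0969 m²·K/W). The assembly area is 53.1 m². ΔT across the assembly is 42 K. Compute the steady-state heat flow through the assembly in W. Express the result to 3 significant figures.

0.292/0.0398 = 7.337
R_total = 7.337 + 0.0969 = 7.434 m²·K/W
Q = A·ΔT/R = 53.1 × 42 / 7.434 = 300 W

300 W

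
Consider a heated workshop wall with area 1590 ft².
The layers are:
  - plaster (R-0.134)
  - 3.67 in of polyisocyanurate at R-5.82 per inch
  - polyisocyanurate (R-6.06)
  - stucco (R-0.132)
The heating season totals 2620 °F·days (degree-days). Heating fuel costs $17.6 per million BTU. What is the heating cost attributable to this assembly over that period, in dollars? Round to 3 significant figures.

63.6 dollars

3.67 × 5.82 = 21.36
R_total = 0.134 + 21.36 + 6.06 + 0.132 = 27.69 ft²·°F·h/BTU
E = A × HDD × 24 / R = 1590 × 2620 × 24 / 27.69 = 3611000 BTU
Cost = 3611000/10⁶ × 17.6 = $63.56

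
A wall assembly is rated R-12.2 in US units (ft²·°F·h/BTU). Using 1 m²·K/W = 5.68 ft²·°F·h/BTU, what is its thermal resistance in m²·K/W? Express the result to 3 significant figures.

R_SI = 12.2/5.68 = 2.148

2.15 m²·K/W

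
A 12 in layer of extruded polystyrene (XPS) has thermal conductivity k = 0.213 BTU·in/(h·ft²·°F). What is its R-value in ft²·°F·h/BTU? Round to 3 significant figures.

56.3 ft²·°F·h/BTU

R = L/k = 12/0.213 = 56.34 ft²·°F·h/BTU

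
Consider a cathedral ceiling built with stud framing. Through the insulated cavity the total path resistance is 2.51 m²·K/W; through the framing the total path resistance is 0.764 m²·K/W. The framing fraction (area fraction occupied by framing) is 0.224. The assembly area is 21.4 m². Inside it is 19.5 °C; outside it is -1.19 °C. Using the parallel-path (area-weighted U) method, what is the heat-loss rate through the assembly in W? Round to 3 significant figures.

267 W

U_eff = 0.776/2.51 + 0.224/0.764 = 0.3092 + 0.2932 = 0.6024
R_eff = 1/U_eff = 1.66 m²·K/W
Q = 21.4 × (19.5 − (-1.19)) / 1.66 = 266.7 W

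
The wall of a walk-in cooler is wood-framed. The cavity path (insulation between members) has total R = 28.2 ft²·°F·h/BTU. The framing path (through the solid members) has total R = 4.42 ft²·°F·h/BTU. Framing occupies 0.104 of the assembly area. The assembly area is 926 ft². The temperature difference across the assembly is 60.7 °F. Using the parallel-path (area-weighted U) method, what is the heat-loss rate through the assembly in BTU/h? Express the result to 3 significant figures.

U_eff = 0.896/28.2 + 0.104/4.42 = 0.03177 + 0.02353 = 0.0553
R_eff = 1/U_eff = 18.08 ft²·°F·h/BTU
Q = 926 × 60.7 / 18.08 = 3108 BTU/h

3110 BTU/h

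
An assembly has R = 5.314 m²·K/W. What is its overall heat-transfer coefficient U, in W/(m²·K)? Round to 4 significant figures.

0.1882 W/(m²·K)

U = 1/R = 1/5.314 = 0.18818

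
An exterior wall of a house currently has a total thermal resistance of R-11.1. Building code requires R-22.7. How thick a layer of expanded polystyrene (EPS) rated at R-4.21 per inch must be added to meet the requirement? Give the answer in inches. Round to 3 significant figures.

ΔR = 22.7 − 11.1 = 11.6 ft²·°F·h/BTU
L = ΔR / (R/in) = 11.6/4.21 = 2.755 in

2.76 in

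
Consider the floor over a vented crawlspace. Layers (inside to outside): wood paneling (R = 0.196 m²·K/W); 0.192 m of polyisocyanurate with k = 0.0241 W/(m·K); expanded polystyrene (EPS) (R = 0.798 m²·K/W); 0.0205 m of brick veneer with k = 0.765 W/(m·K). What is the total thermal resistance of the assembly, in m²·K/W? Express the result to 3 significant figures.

0.192/0.0241 = 7.967
0.0205/0.765 = 0.0268
R_total = 0.196 + 7.967 + 0.798 + 0.0268 = 8.988 m²·K/W

8.99 m²·K/W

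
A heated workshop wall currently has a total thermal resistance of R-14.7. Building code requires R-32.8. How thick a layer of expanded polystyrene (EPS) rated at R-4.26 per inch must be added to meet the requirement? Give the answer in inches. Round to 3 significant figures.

ΔR = 32.8 − 14.7 = 18.1 ft²·°F·h/BTU
L = ΔR / (R/in) = 18.1/4.26 = 4.249 in

4.25 in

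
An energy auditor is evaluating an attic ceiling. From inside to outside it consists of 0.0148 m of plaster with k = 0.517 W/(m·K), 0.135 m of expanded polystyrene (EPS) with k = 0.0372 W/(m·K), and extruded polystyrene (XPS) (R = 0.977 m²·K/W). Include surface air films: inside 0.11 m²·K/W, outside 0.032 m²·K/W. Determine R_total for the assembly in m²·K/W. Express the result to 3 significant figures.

0.0148/0.517 = 0.02863
0.135/0.0372 = 3.629
R_total = 0.11 + 0.02863 + 3.629 + 0.977 + 0.032 = 4.777 m²·K/W

4.78 m²·K/W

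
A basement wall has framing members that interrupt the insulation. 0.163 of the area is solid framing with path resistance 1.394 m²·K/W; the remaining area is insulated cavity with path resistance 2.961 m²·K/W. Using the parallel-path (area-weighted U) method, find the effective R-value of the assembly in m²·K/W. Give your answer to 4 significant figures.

U_eff = 0.837/2.961 + 0.163/1.394 = 0.28267 + 0.11693 = 0.3996
R_eff = 1/U_eff = 2.5025 m²·K/W

2.502 m²·K/W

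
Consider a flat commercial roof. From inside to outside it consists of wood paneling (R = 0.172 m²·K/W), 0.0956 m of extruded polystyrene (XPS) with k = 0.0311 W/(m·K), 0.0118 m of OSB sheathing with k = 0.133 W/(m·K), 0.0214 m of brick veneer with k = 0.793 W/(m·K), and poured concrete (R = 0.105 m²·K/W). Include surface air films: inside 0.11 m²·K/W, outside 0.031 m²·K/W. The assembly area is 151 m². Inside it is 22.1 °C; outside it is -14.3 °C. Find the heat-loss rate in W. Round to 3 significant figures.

0.0956/0.0311 = 3.074
0.0118/0.133 = 0.08872
0.0214/0.793 = 0.02699
R_total = 0.11 + 0.172 + 3.074 + 0.08872 + 0.02699 + 0.105 + 0.031 = 3.608 m²·K/W
Q = A·ΔT/R = 151 × (22.1 − (-14.3)) / 3.608 = 1524 W

1520 W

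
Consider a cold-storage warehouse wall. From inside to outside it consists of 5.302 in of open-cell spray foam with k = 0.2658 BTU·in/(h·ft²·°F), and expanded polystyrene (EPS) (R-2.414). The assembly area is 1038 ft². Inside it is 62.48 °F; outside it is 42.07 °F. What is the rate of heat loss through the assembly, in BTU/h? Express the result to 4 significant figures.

5.302/0.2658 = 19.947
R_total = 19.947 + 2.414 = 22.361 ft²·°F·h/BTU
Q = A·ΔT/R = 1038 × (62.48 − 42.07) / 22.361 = 947.42 BTU/h

947.4 BTU/h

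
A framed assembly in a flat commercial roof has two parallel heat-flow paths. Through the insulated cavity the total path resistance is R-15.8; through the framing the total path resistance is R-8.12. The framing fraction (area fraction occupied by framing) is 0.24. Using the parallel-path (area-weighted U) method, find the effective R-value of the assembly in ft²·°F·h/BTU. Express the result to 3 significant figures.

U_eff = 0.76/15.8 + 0.24/8.12 = 0.0481 + 0.02956 = 0.07766
R_eff = 1/U_eff = 12.88 ft²·°F·h/BTU

12.9 ft²·°F·h/BTU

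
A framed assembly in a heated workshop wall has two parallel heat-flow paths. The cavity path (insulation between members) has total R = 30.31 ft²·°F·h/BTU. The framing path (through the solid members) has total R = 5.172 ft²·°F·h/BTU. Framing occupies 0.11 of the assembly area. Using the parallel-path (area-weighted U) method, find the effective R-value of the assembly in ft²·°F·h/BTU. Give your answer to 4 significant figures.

U_eff = 0.89/30.31 + 0.11/5.172 = 0.029363 + 0.021268 = 0.050632
R_eff = 1/U_eff = 19.751 ft²·°F·h/BTU

19.75 ft²·°F·h/BTU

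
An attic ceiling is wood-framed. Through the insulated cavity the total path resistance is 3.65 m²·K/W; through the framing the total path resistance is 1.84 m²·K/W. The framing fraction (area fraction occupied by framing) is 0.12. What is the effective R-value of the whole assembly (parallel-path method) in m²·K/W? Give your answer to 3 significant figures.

3.26 m²·K/W

U_eff = 0.88/3.65 + 0.12/1.84 = 0.2411 + 0.06522 = 0.3063
R_eff = 1/U_eff = 3.265 m²·K/W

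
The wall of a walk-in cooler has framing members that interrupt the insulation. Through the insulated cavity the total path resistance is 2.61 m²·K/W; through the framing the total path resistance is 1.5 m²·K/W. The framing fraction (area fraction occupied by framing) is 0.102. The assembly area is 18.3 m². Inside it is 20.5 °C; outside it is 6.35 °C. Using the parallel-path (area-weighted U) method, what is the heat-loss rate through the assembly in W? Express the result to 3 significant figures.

107 W

U_eff = 0.898/2.61 + 0.102/1.5 = 0.3441 + 0.068 = 0.4121
R_eff = 1/U_eff = 2.427 m²·K/W
Q = 18.3 × (20.5 − 6.35) / 2.427 = 106.7 W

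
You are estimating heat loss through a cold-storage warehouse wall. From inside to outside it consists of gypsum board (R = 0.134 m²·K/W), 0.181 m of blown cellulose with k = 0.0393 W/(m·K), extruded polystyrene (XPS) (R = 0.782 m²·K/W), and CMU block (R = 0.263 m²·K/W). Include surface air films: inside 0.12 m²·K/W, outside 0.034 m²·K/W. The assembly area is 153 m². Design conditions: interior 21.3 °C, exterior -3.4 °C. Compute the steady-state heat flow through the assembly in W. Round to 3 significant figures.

0.181/0.0393 = 4.606
R_total = 0.12 + 0.134 + 4.606 + 0.782 + 0.263 + 0.034 = 5.939 m²·K/W
Q = A·ΔT/R = 153 × (21.3 − (-3.4)) / 5.939 = 636.4 W

636 W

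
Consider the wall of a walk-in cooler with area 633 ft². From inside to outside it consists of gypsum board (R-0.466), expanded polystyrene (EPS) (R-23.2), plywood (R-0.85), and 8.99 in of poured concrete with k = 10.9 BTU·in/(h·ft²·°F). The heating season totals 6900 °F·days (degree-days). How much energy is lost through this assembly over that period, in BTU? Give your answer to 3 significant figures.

4140000 BTU

8.99/10.9 = 0.8248
R_total = 0.466 + 23.2 + 0.85 + 0.8248 = 25.34 ft²·°F·h/BTU
E = A × HDD × 24 / R = 633 × 6900 × 24 / 25.34 = 4137000 BTU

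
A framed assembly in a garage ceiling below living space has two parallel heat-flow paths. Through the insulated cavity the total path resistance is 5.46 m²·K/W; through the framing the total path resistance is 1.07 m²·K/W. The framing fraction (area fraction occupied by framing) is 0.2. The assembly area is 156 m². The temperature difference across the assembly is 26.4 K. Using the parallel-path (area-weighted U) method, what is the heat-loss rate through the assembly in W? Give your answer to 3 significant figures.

U_eff = 0.8/5.46 + 0.2/1.07 = 0.1465 + 0.1869 = 0.3334
R_eff = 1/U_eff = 2.999 m²·K/W
Q = 156 × 26.4 / 2.999 = 1373 W

1370 W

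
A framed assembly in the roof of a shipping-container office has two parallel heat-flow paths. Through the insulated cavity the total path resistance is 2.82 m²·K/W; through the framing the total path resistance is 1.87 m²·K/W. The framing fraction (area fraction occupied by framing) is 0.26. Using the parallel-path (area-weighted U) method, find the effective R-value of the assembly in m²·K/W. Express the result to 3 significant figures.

2.49 m²·K/W

U_eff = 0.74/2.82 + 0.26/1.87 = 0.2624 + 0.139 = 0.4014
R_eff = 1/U_eff = 2.491 m²·K/W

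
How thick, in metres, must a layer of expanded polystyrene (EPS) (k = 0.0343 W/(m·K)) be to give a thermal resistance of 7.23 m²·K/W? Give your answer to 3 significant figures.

L = R·k = 7.23 × 0.0343 = 0.248 m

0.248 m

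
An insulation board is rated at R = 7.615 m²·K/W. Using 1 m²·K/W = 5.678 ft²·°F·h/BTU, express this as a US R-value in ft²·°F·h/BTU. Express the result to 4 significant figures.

R_US = 7.615 × 5.678 = 43.238

43.24 ft²·°F·h/BTU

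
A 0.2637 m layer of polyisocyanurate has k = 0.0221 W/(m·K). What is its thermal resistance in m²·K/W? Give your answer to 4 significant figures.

R = L/k = 0.2637/0.0221 = 11.932 m²·K/W

11.93 m²·K/W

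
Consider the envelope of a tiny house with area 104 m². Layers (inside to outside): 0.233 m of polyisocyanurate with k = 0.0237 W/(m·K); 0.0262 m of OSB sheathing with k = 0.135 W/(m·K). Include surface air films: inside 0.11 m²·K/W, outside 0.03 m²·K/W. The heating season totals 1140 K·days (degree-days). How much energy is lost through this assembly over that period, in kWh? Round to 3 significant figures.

0.233/0.0237 = 9.831
0.0262/0.135 = 0.1941
R_total = 0.11 + 9.831 + 0.1941 + 0.03 = 10.17 m²·K/W
E = A × HDD × 24 / R / 1000 = 104 × 1140 × 24 / 10.17 / 1000 = 279.9 kWh

280 kWh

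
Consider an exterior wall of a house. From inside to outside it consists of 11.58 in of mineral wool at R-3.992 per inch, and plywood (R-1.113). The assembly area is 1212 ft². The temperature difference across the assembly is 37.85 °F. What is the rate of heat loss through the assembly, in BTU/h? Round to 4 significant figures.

969.0 BTU/h

11.58 × 3.992 = 46.227
R_total = 46.227 + 1.113 = 47.34 ft²·°F·h/BTU
Q = A·ΔT/R = 1212 × 37.85 / 47.34 = 969.03 BTU/h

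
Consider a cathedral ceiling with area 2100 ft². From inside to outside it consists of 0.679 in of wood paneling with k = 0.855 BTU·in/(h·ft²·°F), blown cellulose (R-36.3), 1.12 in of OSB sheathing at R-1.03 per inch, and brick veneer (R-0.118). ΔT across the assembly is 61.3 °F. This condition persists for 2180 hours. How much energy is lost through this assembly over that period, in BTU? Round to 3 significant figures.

0.679/0.855 = 0.7942
1.12 × 1.03 = 1.154
R_total = 0.7942 + 36.3 + 1.154 + 0.118 = 38.37 ft²·°F·h/BTU
Q = 2100 × 61.3 / 38.37 = 3355 BTU/h
E = 3355 × 2180 = 7315000 BTU

7310000 BTU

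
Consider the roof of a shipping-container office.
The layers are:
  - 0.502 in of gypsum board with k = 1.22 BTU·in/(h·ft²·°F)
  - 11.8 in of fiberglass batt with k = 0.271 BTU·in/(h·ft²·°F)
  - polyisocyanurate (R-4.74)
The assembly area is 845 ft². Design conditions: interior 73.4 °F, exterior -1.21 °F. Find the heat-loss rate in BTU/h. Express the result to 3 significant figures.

0.502/1.22 = 0.4115
11.8/0.271 = 43.54
R_total = 0.4115 + 43.54 + 4.74 = 48.69 ft²·°F·h/BTU
Q = A·ΔT/R = 845 × (73.4 − (-1.21)) / 48.69 = 1295 BTU/h

1290 BTU/h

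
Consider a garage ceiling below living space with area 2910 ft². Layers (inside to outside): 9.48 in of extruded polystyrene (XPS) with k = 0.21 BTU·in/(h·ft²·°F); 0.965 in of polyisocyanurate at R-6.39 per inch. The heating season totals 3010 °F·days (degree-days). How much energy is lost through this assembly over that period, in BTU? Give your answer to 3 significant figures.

9.48/0.21 = 45.14
0.965 × 6.39 = 6.166
R_total = 45.14 + 6.166 = 51.31 ft²·°F·h/BTU
E = A × HDD × 24 / R = 2910 × 3010 × 24 / 51.31 = 4097000 BTU

4100000 BTU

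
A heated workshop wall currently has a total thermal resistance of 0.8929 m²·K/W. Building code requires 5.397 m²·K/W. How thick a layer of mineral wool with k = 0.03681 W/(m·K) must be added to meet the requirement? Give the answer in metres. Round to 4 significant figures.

0.1658 m

ΔR = 5.397 − 0.8929 = 4.5041 m²·K/W
L = ΔR × k = 4.5041 × 0.03681 = 0.1658 m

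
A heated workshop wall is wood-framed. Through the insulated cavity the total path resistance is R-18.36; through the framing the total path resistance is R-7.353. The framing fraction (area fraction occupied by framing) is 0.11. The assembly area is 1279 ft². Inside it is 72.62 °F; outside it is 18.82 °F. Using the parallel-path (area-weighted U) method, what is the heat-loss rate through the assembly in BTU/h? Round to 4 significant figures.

4365 BTU/h

U_eff = 0.89/18.36 + 0.11/7.353 = 0.048475 + 0.01496 = 0.063435
R_eff = 1/U_eff = 15.764 ft²·°F·h/BTU
Q = 1279 × (72.62 − 18.82) / 15.764 = 4365 BTU/h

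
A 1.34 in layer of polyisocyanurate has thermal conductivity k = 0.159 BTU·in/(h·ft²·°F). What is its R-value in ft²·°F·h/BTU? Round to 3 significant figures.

8.43 ft²·°F·h/BTU

R = L/k = 1.34/0.159 = 8.428 ft²·°F·h/BTU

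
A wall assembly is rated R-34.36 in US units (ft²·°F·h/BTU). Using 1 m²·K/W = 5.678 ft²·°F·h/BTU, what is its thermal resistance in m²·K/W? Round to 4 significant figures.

6.051 m²·K/W

R_SI = 34.36/5.678 = 6.0514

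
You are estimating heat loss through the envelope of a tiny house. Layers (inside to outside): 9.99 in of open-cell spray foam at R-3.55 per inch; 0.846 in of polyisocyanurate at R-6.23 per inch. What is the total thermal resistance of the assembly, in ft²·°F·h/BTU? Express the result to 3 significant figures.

40.7 ft²·°F·h/BTU

9.99 × 3.55 = 35.46
0.846 × 6.23 = 5.271
R_total = 35.46 + 5.271 = 40.74 ft²·°F·h/BTU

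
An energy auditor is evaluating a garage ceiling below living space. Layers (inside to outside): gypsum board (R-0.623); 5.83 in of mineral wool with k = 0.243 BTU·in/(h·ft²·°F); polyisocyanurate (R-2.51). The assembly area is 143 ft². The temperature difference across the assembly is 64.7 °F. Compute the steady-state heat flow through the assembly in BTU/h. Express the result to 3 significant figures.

5.83/0.243 = 23.99
R_total = 0.623 + 23.99 + 2.51 = 27.12 ft²·°F·h/BTU
Q = A·ΔT/R = 143 × 64.7 / 27.12 = 341.1 BTU/h

341 BTU/h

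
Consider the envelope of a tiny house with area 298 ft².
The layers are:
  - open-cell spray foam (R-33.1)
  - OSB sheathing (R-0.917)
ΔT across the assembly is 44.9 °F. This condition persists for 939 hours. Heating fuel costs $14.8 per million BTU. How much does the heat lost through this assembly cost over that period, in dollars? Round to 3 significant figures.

5.47 dollars

R_total = 33.1 + 0.917 = 34.02 ft²·°F·h/BTU
Q = 298 × 44.9 / 34.02 = 393.3 BTU/h
E = 393.3 × 939 = 369300 BTU
Cost = 369300/10⁶ × 14.8 = $5.466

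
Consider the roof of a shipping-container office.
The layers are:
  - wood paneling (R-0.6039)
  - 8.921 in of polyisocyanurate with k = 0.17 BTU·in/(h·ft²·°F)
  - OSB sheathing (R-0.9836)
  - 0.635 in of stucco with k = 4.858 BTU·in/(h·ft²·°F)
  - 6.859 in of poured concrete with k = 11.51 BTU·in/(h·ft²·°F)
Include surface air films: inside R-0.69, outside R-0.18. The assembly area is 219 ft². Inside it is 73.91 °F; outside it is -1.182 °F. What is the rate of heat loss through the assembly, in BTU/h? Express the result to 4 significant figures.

8.921/0.17 = 52.476
0.635/4.858 = 0.13071
6.859/11.51 = 0.59592
R_total = 0.69 + 0.6039 + 52.476 + 0.9836 + 0.13071 + 0.59592 + 0.18 = 55.661 ft²·°F·h/BTU
Q = A·ΔT/R = 219 × (73.91 − (-1.182)) / 55.661 = 295.45 BTU/h

295.5 BTU/h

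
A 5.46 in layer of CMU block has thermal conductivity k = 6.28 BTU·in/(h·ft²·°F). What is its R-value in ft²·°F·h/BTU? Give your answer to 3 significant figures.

R = L/k = 5.46/6.28 = 0.8694 ft²·°F·h/BTU

0.869 ft²·°F·h/BTU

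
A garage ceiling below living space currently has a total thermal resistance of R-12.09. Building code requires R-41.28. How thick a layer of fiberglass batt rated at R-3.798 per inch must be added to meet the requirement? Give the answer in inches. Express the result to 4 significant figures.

ΔR = 41.28 − 12.09 = 29.19 ft²·°F·h/BTU
L = ΔR / (R/in) = 29.19/3.798 = 7.6856 in

7.686 in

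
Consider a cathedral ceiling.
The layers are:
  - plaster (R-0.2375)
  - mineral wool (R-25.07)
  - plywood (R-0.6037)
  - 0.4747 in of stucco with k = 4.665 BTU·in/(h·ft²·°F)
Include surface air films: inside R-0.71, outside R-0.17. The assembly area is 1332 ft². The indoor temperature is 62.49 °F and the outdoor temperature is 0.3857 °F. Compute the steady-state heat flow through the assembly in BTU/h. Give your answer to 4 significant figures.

3076 BTU/h

0.4747/4.665 = 0.10176
R_total = 0.71 + 0.2375 + 25.07 + 0.6037 + 0.10176 + 0.17 = 26.893 ft²·°F·h/BTU
Q = A·ΔT/R = 1332 × (62.49 − 0.3857) / 26.893 = 3076 BTU/h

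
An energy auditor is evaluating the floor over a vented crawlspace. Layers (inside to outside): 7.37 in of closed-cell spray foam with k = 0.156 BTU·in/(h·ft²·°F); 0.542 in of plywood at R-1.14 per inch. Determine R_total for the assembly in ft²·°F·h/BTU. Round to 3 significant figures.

7.37/0.156 = 47.24
0.542 × 1.14 = 0.6179
R_total = 47.24 + 0.6179 = 47.86 ft²·°F·h/BTU

47.9 ft²·°F·h/BTU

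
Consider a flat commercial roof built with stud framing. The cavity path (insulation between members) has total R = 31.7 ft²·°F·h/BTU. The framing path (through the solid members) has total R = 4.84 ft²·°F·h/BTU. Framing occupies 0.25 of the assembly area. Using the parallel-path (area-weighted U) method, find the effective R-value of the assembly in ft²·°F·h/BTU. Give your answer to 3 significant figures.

13.3 ft²·°F·h/BTU

U_eff = 0.75/31.7 + 0.25/4.84 = 0.02366 + 0.05165 = 0.07531
R_eff = 1/U_eff = 13.28 ft²·°F·h/BTU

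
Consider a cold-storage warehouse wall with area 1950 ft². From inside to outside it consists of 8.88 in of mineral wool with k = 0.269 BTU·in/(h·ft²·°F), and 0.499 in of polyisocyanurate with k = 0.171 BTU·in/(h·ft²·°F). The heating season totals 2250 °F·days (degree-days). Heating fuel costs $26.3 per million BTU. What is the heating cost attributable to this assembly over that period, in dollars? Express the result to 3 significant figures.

8.88/0.269 = 33.01
0.499/0.171 = 2.918
R_total = 33.01 + 2.918 = 35.93 ft²·°F·h/BTU
E = A × HDD × 24 / R = 1950 × 2250 × 24 / 35.93 = 2931000 BTU
Cost = 2931000/10⁶ × 26.3 = $77.08

77.1 dollars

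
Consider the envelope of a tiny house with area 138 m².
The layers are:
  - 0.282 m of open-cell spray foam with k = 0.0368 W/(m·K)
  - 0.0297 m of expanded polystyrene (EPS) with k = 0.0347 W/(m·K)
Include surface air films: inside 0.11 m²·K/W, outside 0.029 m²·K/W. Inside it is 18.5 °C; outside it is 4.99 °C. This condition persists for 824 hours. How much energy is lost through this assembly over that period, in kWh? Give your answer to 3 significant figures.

177 kWh

0.282/0.0368 = 7.663
0.0297/0.0347 = 0.8559
R_total = 0.11 + 7.663 + 0.8559 + 0.029 = 8.658 m²·K/W
Q = 138 × (18.5 − 4.99) / 8.658 = 215.3 W
E = 215.3 W × 824 h / 1000 = 177.4 kWh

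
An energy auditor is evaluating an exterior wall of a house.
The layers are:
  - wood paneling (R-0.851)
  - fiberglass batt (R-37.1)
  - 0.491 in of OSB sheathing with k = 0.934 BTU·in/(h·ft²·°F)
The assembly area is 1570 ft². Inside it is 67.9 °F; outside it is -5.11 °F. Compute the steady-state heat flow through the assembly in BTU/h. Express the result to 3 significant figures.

2980 BTU/h

0.491/0.934 = 0.5257
R_total = 0.851 + 37.1 + 0.5257 = 38.48 ft²·°F·h/BTU
Q = A·ΔT/R = 1570 × (67.9 − (-5.11)) / 38.48 = 2979 BTU/h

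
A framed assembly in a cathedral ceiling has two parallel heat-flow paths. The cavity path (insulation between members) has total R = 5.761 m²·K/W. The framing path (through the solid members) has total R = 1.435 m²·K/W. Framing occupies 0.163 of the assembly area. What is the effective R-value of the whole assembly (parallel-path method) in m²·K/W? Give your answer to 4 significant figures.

U_eff = 0.837/5.761 + 0.163/1.435 = 0.14529 + 0.11359 = 0.25888
R_eff = 1/U_eff = 3.8629 m²·K/W

3.863 m²·K/W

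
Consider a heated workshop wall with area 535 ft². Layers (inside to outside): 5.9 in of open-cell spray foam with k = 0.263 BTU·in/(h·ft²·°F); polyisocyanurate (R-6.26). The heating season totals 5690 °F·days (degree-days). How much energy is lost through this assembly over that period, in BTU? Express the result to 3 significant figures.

2550000 BTU

5.9/0.263 = 22.43
R_total = 22.43 + 6.26 = 28.69 ft²·°F·h/BTU
E = A × HDD × 24 / R = 535 × 5690 × 24 / 28.69 = 2546000 BTU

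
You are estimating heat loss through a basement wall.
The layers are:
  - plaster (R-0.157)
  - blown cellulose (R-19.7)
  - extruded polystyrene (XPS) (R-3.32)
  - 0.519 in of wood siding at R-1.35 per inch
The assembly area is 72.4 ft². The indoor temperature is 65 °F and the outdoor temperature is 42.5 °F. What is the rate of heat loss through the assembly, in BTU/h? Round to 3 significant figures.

68.2 BTU/h

0.519 × 1.35 = 0.7007
R_total = 0.157 + 19.7 + 3.32 + 0.7007 = 23.88 ft²·°F·h/BTU
Q = A·ΔT/R = 72.4 × (65 − 42.5) / 23.88 = 68.22 BTU/h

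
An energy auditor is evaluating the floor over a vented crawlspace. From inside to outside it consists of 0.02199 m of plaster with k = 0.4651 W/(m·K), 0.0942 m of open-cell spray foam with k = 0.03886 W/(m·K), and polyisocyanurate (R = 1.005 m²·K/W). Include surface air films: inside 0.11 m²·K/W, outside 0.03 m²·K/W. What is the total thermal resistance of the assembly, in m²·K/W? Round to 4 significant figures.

0.02199/0.4651 = 0.04728
0.0942/0.03886 = 2.4241
R_total = 0.11 + 0.04728 + 2.4241 + 1.005 + 0.03 = 3.6164 m²·K/W

3.616 m²·K/W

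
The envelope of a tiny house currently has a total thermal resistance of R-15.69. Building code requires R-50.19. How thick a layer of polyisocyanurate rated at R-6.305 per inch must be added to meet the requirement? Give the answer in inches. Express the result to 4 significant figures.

ΔR = 50.19 − 15.69 = 34.5 ft²·°F·h/BTU
L = ΔR / (R/in) = 34.5/6.305 = 5.4718 in

5.472 in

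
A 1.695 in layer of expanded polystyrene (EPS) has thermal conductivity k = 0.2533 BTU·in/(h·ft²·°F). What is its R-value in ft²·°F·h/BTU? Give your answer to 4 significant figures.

6.692 ft²·°F·h/BTU

R = L/k = 1.695/0.2533 = 6.6917 ft²·°F·h/BTU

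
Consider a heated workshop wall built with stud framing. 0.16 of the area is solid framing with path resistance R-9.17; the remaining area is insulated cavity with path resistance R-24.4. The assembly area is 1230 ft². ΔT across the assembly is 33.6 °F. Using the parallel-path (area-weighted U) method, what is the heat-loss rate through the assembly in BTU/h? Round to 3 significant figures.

U_eff = 0.84/24.4 + 0.16/9.17 = 0.03443 + 0.01745 = 0.05187
R_eff = 1/U_eff = 19.28 ft²·°F·h/BTU
Q = 1230 × 33.6 / 19.28 = 2144 BTU/h

2140 BTU/h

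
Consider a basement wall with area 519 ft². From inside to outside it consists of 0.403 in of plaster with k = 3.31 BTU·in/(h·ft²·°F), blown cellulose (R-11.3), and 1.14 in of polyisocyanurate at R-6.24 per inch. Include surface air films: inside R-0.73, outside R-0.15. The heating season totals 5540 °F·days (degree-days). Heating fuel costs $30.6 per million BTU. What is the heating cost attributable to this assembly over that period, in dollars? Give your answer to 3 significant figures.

109 dollars

0.403/3.31 = 0.1218
1.14 × 6.24 = 7.114
R_total = 0.73 + 0.1218 + 11.3 + 7.114 + 0.15 = 19.42 ft²·°F·h/BTU
E = A × HDD × 24 / R = 519 × 5540 × 24 / 19.42 = 3554000 BTU
Cost = 3554000/10⁶ × 30.6 = $108.8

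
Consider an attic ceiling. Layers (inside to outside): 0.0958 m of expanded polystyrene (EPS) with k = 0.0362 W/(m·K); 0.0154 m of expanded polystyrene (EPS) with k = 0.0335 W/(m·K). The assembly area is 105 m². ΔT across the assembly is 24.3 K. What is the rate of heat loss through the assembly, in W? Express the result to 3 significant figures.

821 W

0.0958/0.0362 = 2.646
0.0154/0.0335 = 0.4597
R_total = 2.646 + 0.4597 = 3.106 m²·K/W
Q = A·ΔT/R = 105 × 24.3 / 3.106 = 821.4 W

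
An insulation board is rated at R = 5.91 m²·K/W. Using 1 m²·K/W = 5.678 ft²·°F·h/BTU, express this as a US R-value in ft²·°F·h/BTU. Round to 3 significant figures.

33.6 ft²·°F·h/BTU

R_US = 5.91 × 5.678 = 33.56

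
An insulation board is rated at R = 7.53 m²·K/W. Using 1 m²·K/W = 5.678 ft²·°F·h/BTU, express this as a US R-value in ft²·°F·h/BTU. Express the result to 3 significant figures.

R_US = 7.53 × 5.678 = 42.76

42.8 ft²·°F·h/BTU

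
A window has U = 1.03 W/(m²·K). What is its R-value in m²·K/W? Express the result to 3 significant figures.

R = 1/U = 1/1.03 = 0.9709

0.971 m²·K/W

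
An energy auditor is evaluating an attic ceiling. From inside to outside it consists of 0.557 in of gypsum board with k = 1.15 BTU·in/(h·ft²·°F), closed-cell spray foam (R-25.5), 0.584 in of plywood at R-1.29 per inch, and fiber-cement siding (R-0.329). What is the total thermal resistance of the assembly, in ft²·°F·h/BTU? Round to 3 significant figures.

0.557/1.15 = 0.4843
0.584 × 1.29 = 0.7534
R_total = 0.4843 + 25.5 + 0.7534 + 0.329 = 27.07 ft²·°F·h/BTU

27.1 ft²·°F·h/BTU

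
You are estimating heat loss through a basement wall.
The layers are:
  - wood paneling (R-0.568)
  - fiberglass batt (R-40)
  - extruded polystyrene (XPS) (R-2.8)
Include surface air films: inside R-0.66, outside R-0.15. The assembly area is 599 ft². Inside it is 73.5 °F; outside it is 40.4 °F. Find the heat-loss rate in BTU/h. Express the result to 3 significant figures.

R_total = 0.66 + 0.568 + 40 + 2.8 + 0.15 = 44.18 ft²·°F·h/BTU
Q = A·ΔT/R = 599 × (73.5 − 40.4) / 44.18 = 448.8 BTU/h

449 BTU/h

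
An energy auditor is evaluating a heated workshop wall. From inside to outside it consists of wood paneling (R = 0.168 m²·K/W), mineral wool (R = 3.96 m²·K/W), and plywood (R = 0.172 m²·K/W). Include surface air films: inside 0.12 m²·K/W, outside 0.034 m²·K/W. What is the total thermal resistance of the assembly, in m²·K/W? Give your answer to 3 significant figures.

4.45 m²·K/W

R_total = 0.12 + 0.168 + 3.96 + 0.172 + 0.034 = 4.454 m²·K/W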